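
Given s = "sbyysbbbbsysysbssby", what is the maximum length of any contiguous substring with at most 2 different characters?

add s: window [s] (1 distinct), len 1
add b: window [s, b] (2 distinct), len 2
add y: window [b, y] (2 distinct), len 2
add y: window [b, y, y] (2 distinct), len 3
add s: window [y, y, s] (2 distinct), len 3
add b: window [s, b] (2 distinct), len 2
add b: window [s, b, b] (2 distinct), len 3
add b: window [s, b, b, b] (2 distinct), len 4
add b: window [s, b, b, b, b] (2 distinct), len 5
add s: window [s, b, b, b, b, s] (2 distinct), len 6
add y: window [s, y] (2 distinct), len 2
add s: window [s, y, s] (2 distinct), len 3
add y: window [s, y, s, y] (2 distinct), len 4
add s: window [s, y, s, y, s] (2 distinct), len 5
add b: window [s, b] (2 distinct), len 2
add s: window [s, b, s] (2 distinct), len 3
add s: window [s, b, s, s] (2 distinct), len 4
add b: window [s, b, s, s, b] (2 distinct), len 5
add y: window [b, y] (2 distinct), len 2
Longest length with ≤2 distinct: 6.

6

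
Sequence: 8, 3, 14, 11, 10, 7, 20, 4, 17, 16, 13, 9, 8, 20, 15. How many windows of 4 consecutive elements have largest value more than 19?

(8, 3, 14, 11) → max 14
(3, 14, 11, 10) → max 14
(14, 11, 10, 7) → max 14
(11, 10, 7, 20) → max 20  > 19 ✓
(10, 7, 20, 4) → max 20  > 19 ✓
(7, 20, 4, 17) → max 20  > 19 ✓
(20, 4, 17, 16) → max 20  > 19 ✓
(4, 17, 16, 13) → max 17
(17, 16, 13, 9) → max 17
(16, 13, 9, 8) → max 16
(13, 9, 8, 20) → max 20  > 19 ✓
(9, 8, 20, 15) → max 20  > 19 ✓
6 windows satisfy the condition.

6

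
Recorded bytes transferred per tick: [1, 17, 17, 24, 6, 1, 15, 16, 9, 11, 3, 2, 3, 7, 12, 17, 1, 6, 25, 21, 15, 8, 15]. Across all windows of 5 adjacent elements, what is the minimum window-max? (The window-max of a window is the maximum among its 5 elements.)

11

[1, 17, 17, 24, 6] → max 24
[17, 17, 24, 6, 1] → max 24
[17, 24, 6, 1, 15] → max 24
[24, 6, 1, 15, 16] → max 24
[6, 1, 15, 16, 9] → max 16
[1, 15, 16, 9, 11] → max 16
[15, 16, 9, 11, 3] → max 16
[16, 9, 11, 3, 2] → max 16
[9, 11, 3, 2, 3] → max 11
[11, 3, 2, 3, 7] → max 11
[3, 2, 3, 7, 12] → max 12
[2, 3, 7, 12, 17] → max 17
[3, 7, 12, 17, 1] → max 17
[7, 12, 17, 1, 6] → max 17
[12, 17, 1, 6, 25] → max 25
[17, 1, 6, 25, 21] → max 25
[1, 6, 25, 21, 15] → max 25
[6, 25, 21, 15, 8] → max 25
[25, 21, 15, 8, 15] → max 25
Minimum of these is 11.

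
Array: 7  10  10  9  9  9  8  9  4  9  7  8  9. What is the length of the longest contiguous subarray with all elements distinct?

4

add 7: [7] len 1
add 10: [7, 10] len 2
add 10 (repeat 10, move left end past it): [10] len 1
add 9: [10, 9] len 2
add 9 (repeat 9, move left end past it): [9] len 1
add 9 (repeat 9, move left end past it): [9] len 1
add 8: [9, 8] len 2
add 9 (repeat 9, move left end past it): [8, 9] len 2
add 4: [8, 9, 4] len 3
add 9 (repeat 9, move left end past it): [4, 9] len 2
add 7: [4, 9, 7] len 3
add 8: [4, 9, 7, 8] len 4
add 9 (repeat 9, move left end past it): [7, 8, 9] len 3
Longest all-distinct length: 4.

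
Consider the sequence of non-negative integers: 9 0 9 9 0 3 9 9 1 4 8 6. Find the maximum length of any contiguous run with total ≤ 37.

Extend to the right; shrink from the left whenever the sum exceeds 37:
→ 9: sum 9, len 1
→ 0: sum 9, len 2
→ 9: sum 18, len 3
→ 9: sum 27, len 4
→ 0: sum 27, len 5
→ 3: sum 30, len 6
→ 9 (dropped 9): sum 30, len 6
→ 9 (dropped 0, 9): sum 30, len 5
→ 1: sum 31, len 6
→ 4: sum 35, len 7
→ 8 (dropped 9): sum 34, len 7
→ 6 (dropped 0, 3): sum 37, len 6
Longest length seen: 7.

7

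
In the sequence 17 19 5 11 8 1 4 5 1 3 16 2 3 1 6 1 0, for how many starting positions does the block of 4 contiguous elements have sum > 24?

4

[17, 19, 5, 11] → sum 52  > 24 ✓
[19, 5, 11, 8] → sum 43  > 24 ✓
[5, 11, 8, 1] → sum 25  > 24 ✓
[11, 8, 1, 4] → sum 24
[8, 1, 4, 5] → sum 18
[1, 4, 5, 1] → sum 11
[4, 5, 1, 3] → sum 13
[5, 1, 3, 16] → sum 25  > 24 ✓
[1, 3, 16, 2] → sum 22
[3, 16, 2, 3] → sum 24
[16, 2, 3, 1] → sum 22
[2, 3, 1, 6] → sum 12
[3, 1, 6, 1] → sum 11
[1, 6, 1, 0] → sum 8
4 windows satisfy the condition.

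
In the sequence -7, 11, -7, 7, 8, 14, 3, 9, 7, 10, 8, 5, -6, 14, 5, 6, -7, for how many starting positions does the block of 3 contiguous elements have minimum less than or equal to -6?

7

[-7, 11, -7] → min -7  ≤ -6 ✓
[11, -7, 7] → min -7  ≤ -6 ✓
[-7, 7, 8] → min -7  ≤ -6 ✓
[7, 8, 14] → min 7
[8, 14, 3] → min 3
[14, 3, 9] → min 3
[3, 9, 7] → min 3
[9, 7, 10] → min 7
[7, 10, 8] → min 7
[10, 8, 5] → min 5
[8, 5, -6] → min -6  ≤ -6 ✓
[5, -6, 14] → min -6  ≤ -6 ✓
[-6, 14, 5] → min -6  ≤ -6 ✓
[14, 5, 6] → min 5
[5, 6, -7] → min -7  ≤ -6 ✓
7 windows satisfy the condition.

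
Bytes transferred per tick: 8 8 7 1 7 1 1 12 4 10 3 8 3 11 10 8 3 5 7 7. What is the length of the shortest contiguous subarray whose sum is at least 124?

add 8: running sum 8 < 124
add 8: running sum 16 < 124
add 7: running sum 23 < 124
add 1: running sum 24 < 124
add 7: running sum 31 < 124
add 1: running sum 32 < 124
add 1: running sum 33 < 124
add 12: running sum 45 < 124
add 4: running sum 49 < 124
add 10: running sum 59 < 124
add 3: running sum 62 < 124
add 8: running sum 70 < 124
add 3: running sum 73 < 124
add 11: running sum 84 < 124
add 10: running sum 94 < 124
add 8: running sum 102 < 124
add 3: running sum 105 < 124
add 5: running sum 110 < 124
add 7: running sum 117 < 124
end 19: [8, 8, 7, 1, 7, 1, 1, 12, 4, 10, 3, 8, 3, 11, 10, 8, 3, 5, 7, 7] sum 124, len 20
Shortest qualifying length: 20.

20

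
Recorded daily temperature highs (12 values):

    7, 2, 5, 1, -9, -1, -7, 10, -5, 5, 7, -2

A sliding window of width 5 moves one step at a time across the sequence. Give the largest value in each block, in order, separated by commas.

Sliding a size-5 window across the 12 values:
7 2 5 1 -9 → max 7
2 5 1 -9 -1 → max 5
5 1 -9 -1 -7 → max 5
1 -9 -1 -7 10 → max 10
-9 -1 -7 10 -5 → max 10
-1 -7 10 -5 5 → max 10
-7 10 -5 5 7 → max 10
10 -5 5 7 -2 → max 10

7, 5, 5, 10, 10, 10, 10, 10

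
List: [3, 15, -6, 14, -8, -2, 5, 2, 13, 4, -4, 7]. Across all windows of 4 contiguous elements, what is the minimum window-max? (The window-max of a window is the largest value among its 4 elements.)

5

Window maxs for each of the 9 positions:
(3, 15, -6, 14) → max 15
(15, -6, 14, -8) → max 15
(-6, 14, -8, -2) → max 14
(14, -8, -2, 5) → max 14
(-8, -2, 5, 2) → max 5
(-2, 5, 2, 13) → max 13
(5, 2, 13, 4) → max 13
(2, 13, 4, -4) → max 13
(13, 4, -4, 7) → max 13
Minimum of these is 5.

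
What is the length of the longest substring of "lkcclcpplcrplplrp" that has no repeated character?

4

[l] len 1
[l, k] len 2
[l, k, c] len 3
[c] len 1
[c, l] len 2
[l, c] len 2
[l, c, p] len 3
[p] len 1
[p, l] len 2
[p, l, c] len 3
[p, l, c, r] len 4
[l, c, r, p] len 4
[c, r, p, l] len 4
[l, p] len 2
[p, l] len 2
[p, l, r] len 3
[l, r, p] len 3
Longest all-distinct length: 4.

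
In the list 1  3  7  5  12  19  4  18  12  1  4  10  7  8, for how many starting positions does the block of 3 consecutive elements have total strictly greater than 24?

6

[1, 3, 7] → sum 11
[3, 7, 5] → sum 15
[7, 5, 12] → sum 24
[5, 12, 19] → sum 36  > 24 ✓
[12, 19, 4] → sum 35  > 24 ✓
[19, 4, 18] → sum 41  > 24 ✓
[4, 18, 12] → sum 34  > 24 ✓
[18, 12, 1] → sum 31  > 24 ✓
[12, 1, 4] → sum 17
[1, 4, 10] → sum 15
[4, 10, 7] → sum 21
[10, 7, 8] → sum 25  > 24 ✓
6 windows satisfy the condition.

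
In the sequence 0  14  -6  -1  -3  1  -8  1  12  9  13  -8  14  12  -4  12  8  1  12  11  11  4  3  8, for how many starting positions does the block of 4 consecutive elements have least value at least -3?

7

0 14 -6 -1 → min -6
14 -6 -1 -3 → min -6
-6 -1 -3 1 → min -6
-1 -3 1 -8 → min -8
-3 1 -8 1 → min -8
1 -8 1 12 → min -8
-8 1 12 9 → min -8
1 12 9 13 → min 1  ≥ -3 ✓
12 9 13 -8 → min -8
9 13 -8 14 → min -8
13 -8 14 12 → min -8
-8 14 12 -4 → min -8
14 12 -4 12 → min -4
12 -4 12 8 → min -4
-4 12 8 1 → min -4
12 8 1 12 → min 1  ≥ -3 ✓
8 1 12 11 → min 1  ≥ -3 ✓
1 12 11 11 → min 1  ≥ -3 ✓
12 11 11 4 → min 4  ≥ -3 ✓
11 11 4 3 → min 3  ≥ -3 ✓
11 4 3 8 → min 3  ≥ -3 ✓
7 windows satisfy the condition.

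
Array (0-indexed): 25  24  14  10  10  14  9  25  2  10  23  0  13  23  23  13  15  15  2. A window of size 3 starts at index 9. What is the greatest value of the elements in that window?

23

Elements at indices 9..11: 10, 23, 0
max(10, 23, 0) = 23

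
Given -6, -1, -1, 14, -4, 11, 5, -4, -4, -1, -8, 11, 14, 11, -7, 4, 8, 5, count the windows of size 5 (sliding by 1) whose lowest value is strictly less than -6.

-6 -1 -1 14 -4 → min -6
-1 -1 14 -4 11 → min -4
-1 14 -4 11 5 → min -4
14 -4 11 5 -4 → min -4
-4 11 5 -4 -4 → min -4
11 5 -4 -4 -1 → min -4
5 -4 -4 -1 -8 → min -8  < -6 ✓
-4 -4 -1 -8 11 → min -8  < -6 ✓
-4 -1 -8 11 14 → min -8  < -6 ✓
-1 -8 11 14 11 → min -8  < -6 ✓
-8 11 14 11 -7 → min -8  < -6 ✓
11 14 11 -7 4 → min -7  < -6 ✓
14 11 -7 4 8 → min -7  < -6 ✓
11 -7 4 8 5 → min -7  < -6 ✓
8 windows satisfy the condition.

8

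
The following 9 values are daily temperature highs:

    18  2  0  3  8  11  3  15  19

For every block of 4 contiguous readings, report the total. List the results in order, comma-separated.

23, 13, 22, 25, 37, 48

(18, 2, 0, 3) → sum 23
(2, 0, 3, 8) → sum 13
(0, 3, 8, 11) → sum 22
(3, 8, 11, 3) → sum 25
(8, 11, 3, 15) → sum 37
(11, 3, 15, 19) → sum 48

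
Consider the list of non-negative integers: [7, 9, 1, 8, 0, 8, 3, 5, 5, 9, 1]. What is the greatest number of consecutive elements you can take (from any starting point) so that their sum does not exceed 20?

5

Extend to the right; shrink from the left whenever the sum exceeds 20:
→ 7: sum 7, len 1
→ 9: sum 16, len 2
→ 1: sum 17, len 3
→ 8 (dropped 7): sum 18, len 3
→ 0: sum 18, len 4
→ 8 (dropped 9): sum 17, len 4
→ 3: sum 20, len 5
→ 5 (dropped 1, 8): sum 16, len 4
→ 5 (dropped 0, 8): sum 13, len 3
→ 9 (dropped 3): sum 19, len 3
→ 1: sum 20, len 4
Longest length seen: 5.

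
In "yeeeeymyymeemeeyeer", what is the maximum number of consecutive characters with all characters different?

add y: [y] len 1
add e: [y, e] len 2
add e (repeat e, move left end past it): [e] len 1
add e (repeat e, move left end past it): [e] len 1
add e (repeat e, move left end past it): [e] len 1
add y: [e, y] len 2
add m: [e, y, m] len 3
add y (repeat y, move left end past it): [m, y] len 2
add y (repeat y, move left end past it): [y] len 1
add m: [y, m] len 2
add e: [y, m, e] len 3
add e (repeat e, move left end past it): [e] len 1
add m: [e, m] len 2
add e (repeat e, move left end past it): [m, e] len 2
add e (repeat e, move left end past it): [e] len 1
add y: [e, y] len 2
add e (repeat e, move left end past it): [y, e] len 2
add e (repeat e, move left end past it): [e] len 1
add r: [e, r] len 2
Longest all-distinct length: 3.

3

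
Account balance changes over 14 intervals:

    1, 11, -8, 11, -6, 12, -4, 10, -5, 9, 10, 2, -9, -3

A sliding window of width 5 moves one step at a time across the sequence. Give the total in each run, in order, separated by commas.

9, 20, 5, 23, 7, 22, 20, 26, 7, 9

Sliding a size-5 window across the 14 values:
1 11 -8 11 -6 → sum 9
11 -8 11 -6 12 → sum 20
-8 11 -6 12 -4 → sum 5
11 -6 12 -4 10 → sum 23
-6 12 -4 10 -5 → sum 7
12 -4 10 -5 9 → sum 22
-4 10 -5 9 10 → sum 20
10 -5 9 10 2 → sum 26
-5 9 10 2 -9 → sum 7
9 10 2 -9 -3 → sum 9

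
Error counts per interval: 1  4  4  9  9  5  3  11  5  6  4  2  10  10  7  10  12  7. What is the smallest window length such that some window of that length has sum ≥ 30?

add 1: running sum 1 < 30
add 4: running sum 5 < 30
add 4: running sum 9 < 30
add 9: running sum 18 < 30
add 9: running sum 27 < 30
end 5: [4, 4, 9, 9, 5] sum 31, len 5
end 6: [4, 9, 9, 5, 3] sum 30, len 5
end 7: [9, 9, 5, 3, 11] sum 37, len 5
end 8: [9, 5, 3, 11, 5] sum 33, len 5
end 9: [5, 3, 11, 5, 6] sum 30, len 5
end 10: [5, 3, 11, 5, 6, 4] sum 34, len 6
end 11: [3, 11, 5, 6, 4, 2] sum 31, len 6
end 12: [11, 5, 6, 4, 2, 10] sum 38, len 6
end 13: [6, 4, 2, 10, 10] sum 32, len 5
end 14: [4, 2, 10, 10, 7] sum 33, len 5
end 15: [10, 10, 7, 10] sum 37, len 4
end 16: [10, 7, 10, 12] sum 39, len 4
end 17: [7, 10, 12, 7] sum 36, len 4
Shortest qualifying length: 4.

4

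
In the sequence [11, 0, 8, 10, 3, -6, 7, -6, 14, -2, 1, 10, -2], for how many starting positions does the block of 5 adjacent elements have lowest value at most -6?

7

11 0 8 10 3 → min 0
0 8 10 3 -6 → min -6  ≤ -6 ✓
8 10 3 -6 7 → min -6  ≤ -6 ✓
10 3 -6 7 -6 → min -6  ≤ -6 ✓
3 -6 7 -6 14 → min -6  ≤ -6 ✓
-6 7 -6 14 -2 → min -6  ≤ -6 ✓
7 -6 14 -2 1 → min -6  ≤ -6 ✓
-6 14 -2 1 10 → min -6  ≤ -6 ✓
14 -2 1 10 -2 → min -2
7 windows satisfy the condition.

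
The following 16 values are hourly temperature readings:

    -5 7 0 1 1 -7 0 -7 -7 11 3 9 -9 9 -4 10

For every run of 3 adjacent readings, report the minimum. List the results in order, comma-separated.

Sliding a size-3 window across the 16 values:
[-5, 7, 0] → min -5
[7, 0, 1] → min 0
[0, 1, 1] → min 0
[1, 1, -7] → min -7
[1, -7, 0] → min -7
[-7, 0, -7] → min -7
[0, -7, -7] → min -7
[-7, -7, 11] → min -7
[-7, 11, 3] → min -7
[11, 3, 9] → min 3
[3, 9, -9] → min -9
[9, -9, 9] → min -9
[-9, 9, -4] → min -9
[9, -4, 10] → min -4

-5, 0, 0, -7, -7, -7, -7, -7, -7, 3, -9, -9, -9, -4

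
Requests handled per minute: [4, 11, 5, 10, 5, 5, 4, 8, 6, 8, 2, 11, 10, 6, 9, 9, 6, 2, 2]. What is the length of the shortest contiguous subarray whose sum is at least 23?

3

add 4: running sum 4 < 23
add 11: running sum 15 < 23
add 5: running sum 20 < 23
add 10: shortest ending here [11, 5, 10] sum 26, len 3
add 5: shortest ending here [11, 5, 10, 5] sum 31, len 4
add 5: shortest ending here [5, 10, 5, 5] sum 25, len 4
add 4: shortest ending here [10, 5, 5, 4] sum 24, len 4
add 8: shortest ending here [10, 5, 5, 4, 8] sum 32, len 5
add 6: shortest ending here [5, 4, 8, 6] sum 23, len 4
add 8: shortest ending here [4, 8, 6, 8] sum 26, len 4
add 2: shortest ending here [8, 6, 8, 2] sum 24, len 4
add 11: shortest ending here [6, 8, 2, 11] sum 27, len 4
add 10: shortest ending here [2, 11, 10] sum 23, len 3
add 6: shortest ending here [11, 10, 6] sum 27, len 3
add 9: shortest ending here [10, 6, 9] sum 25, len 3
add 9: shortest ending here [6, 9, 9] sum 24, len 3
add 6: shortest ending here [9, 9, 6] sum 24, len 3
add 2: shortest ending here [9, 9, 6, 2] sum 26, len 4
add 2: shortest ending here [9, 9, 6, 2, 2] sum 28, len 5
Shortest qualifying length: 3.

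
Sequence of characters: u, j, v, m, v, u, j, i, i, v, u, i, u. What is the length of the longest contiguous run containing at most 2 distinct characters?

[u] 1 distinct, len 1
[u, j] 2 distinct, len 2
[j, v] 2 distinct, len 2
[v, m] 2 distinct, len 2
[v, m, v] 2 distinct, len 3
[v, u] 2 distinct, len 2
[u, j] 2 distinct, len 2
[j, i] 2 distinct, len 2
[j, i, i] 2 distinct, len 3
[i, i, v] 2 distinct, len 3
[v, u] 2 distinct, len 2
[u, i] 2 distinct, len 2
[u, i, u] 2 distinct, len 3
Longest length with ≤2 distinct: 3.

3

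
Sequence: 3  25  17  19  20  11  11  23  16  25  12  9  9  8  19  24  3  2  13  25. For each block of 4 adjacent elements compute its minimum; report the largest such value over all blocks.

17

3 25 17 19 → min 3
25 17 19 20 → min 17
17 19 20 11 → min 11
19 20 11 11 → min 11
20 11 11 23 → min 11
11 11 23 16 → min 11
11 23 16 25 → min 11
23 16 25 12 → min 12
16 25 12 9 → min 9
25 12 9 9 → min 9
12 9 9 8 → min 8
9 9 8 19 → min 8
9 8 19 24 → min 8
8 19 24 3 → min 3
19 24 3 2 → min 2
24 3 2 13 → min 2
3 2 13 25 → min 2
Largest of these is 17.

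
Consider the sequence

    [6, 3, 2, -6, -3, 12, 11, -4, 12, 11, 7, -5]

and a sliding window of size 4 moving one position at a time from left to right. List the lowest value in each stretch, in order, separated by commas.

-6, -6, -6, -6, -4, -4, -4, -4, -5

6 3 2 -6 → min -6
3 2 -6 -3 → min -6
2 -6 -3 12 → min -6
-6 -3 12 11 → min -6
-3 12 11 -4 → min -4
12 11 -4 12 → min -4
11 -4 12 11 → min -4
-4 12 11 7 → min -4
12 11 7 -5 → min -5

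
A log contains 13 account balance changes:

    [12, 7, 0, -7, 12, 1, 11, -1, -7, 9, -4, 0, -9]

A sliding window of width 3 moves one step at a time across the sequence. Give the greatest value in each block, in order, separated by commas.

Sliding a size-3 window across the 13 values:
[12, 7, 0] → max 12
[7, 0, -7] → max 7
[0, -7, 12] → max 12
[-7, 12, 1] → max 12
[12, 1, 11] → max 12
[1, 11, -1] → max 11
[11, -1, -7] → max 11
[-1, -7, 9] → max 9
[-7, 9, -4] → max 9
[9, -4, 0] → max 9
[-4, 0, -9] → max 0

12, 7, 12, 12, 12, 11, 11, 9, 9, 9, 0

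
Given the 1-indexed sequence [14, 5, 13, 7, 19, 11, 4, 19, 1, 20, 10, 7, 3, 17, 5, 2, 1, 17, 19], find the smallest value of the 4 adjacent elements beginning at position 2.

Elements at indices 2..5: 5, 13, 7, 19
min(5, 13, 7, 19) = 5

5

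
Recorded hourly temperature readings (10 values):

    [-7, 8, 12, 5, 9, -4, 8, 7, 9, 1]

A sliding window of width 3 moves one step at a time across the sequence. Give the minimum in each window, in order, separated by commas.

-7 8 12 → min -7
8 12 5 → min 5
12 5 9 → min 5
5 9 -4 → min -4
9 -4 8 → min -4
-4 8 7 → min -4
8 7 9 → min 7
7 9 1 → min 1

-7, 5, 5, -4, -4, -4, 7, 1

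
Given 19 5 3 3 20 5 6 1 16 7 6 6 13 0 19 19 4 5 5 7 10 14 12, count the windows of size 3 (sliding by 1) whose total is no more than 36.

(19, 5, 3) → sum 27  ≤ 36 ✓
(5, 3, 3) → sum 11  ≤ 36 ✓
(3, 3, 20) → sum 26  ≤ 36 ✓
(3, 20, 5) → sum 28  ≤ 36 ✓
(20, 5, 6) → sum 31  ≤ 36 ✓
(5, 6, 1) → sum 12  ≤ 36 ✓
(6, 1, 16) → sum 23  ≤ 36 ✓
(1, 16, 7) → sum 24  ≤ 36 ✓
(16, 7, 6) → sum 29  ≤ 36 ✓
(7, 6, 6) → sum 19  ≤ 36 ✓
(6, 6, 13) → sum 25  ≤ 36 ✓
(6, 13, 0) → sum 19  ≤ 36 ✓
(13, 0, 19) → sum 32  ≤ 36 ✓
(0, 19, 19) → sum 38
(19, 19, 4) → sum 42
(19, 4, 5) → sum 28  ≤ 36 ✓
(4, 5, 5) → sum 14  ≤ 36 ✓
(5, 5, 7) → sum 17  ≤ 36 ✓
(5, 7, 10) → sum 22  ≤ 36 ✓
(7, 10, 14) → sum 31  ≤ 36 ✓
(10, 14, 12) → sum 36  ≤ 36 ✓
19 windows satisfy the condition.

19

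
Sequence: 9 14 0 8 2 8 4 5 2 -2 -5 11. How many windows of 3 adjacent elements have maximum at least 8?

[9, 14, 0] → max 14  ≥ 8 ✓
[14, 0, 8] → max 14  ≥ 8 ✓
[0, 8, 2] → max 8  ≥ 8 ✓
[8, 2, 8] → max 8  ≥ 8 ✓
[2, 8, 4] → max 8  ≥ 8 ✓
[8, 4, 5] → max 8  ≥ 8 ✓
[4, 5, 2] → max 5
[5, 2, -2] → max 5
[2, -2, -5] → max 2
[-2, -5, 11] → max 11  ≥ 8 ✓
7 windows satisfy the condition.

7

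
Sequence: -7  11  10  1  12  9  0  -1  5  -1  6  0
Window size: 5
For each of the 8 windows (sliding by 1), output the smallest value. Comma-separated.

-7, 1, 0, -1, -1, -1, -1, -1

-7 11 10 1 12 → min -7
11 10 1 12 9 → min 1
10 1 12 9 0 → min 0
1 12 9 0 -1 → min -1
12 9 0 -1 5 → min -1
9 0 -1 5 -1 → min -1
0 -1 5 -1 6 → min -1
-1 5 -1 6 0 → min -1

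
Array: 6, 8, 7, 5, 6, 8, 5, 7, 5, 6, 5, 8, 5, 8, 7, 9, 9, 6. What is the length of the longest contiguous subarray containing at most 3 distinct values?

6

Extend right; when distinct count exceeds 3, shrink from the left:
[6] 1 distinct, len 1
[6, 8] 2 distinct, len 2
[6, 8, 7] 3 distinct, len 3
[8, 7, 5] 3 distinct, len 3
[7, 5, 6] 3 distinct, len 3
[5, 6, 8] 3 distinct, len 3
[5, 6, 8, 5] 3 distinct, len 4
[8, 5, 7] 3 distinct, len 3
[8, 5, 7, 5] 3 distinct, len 4
[5, 7, 5, 6] 3 distinct, len 4
[5, 7, 5, 6, 5] 3 distinct, len 5
[5, 6, 5, 8] 3 distinct, len 4
[5, 6, 5, 8, 5] 3 distinct, len 5
[5, 6, 5, 8, 5, 8] 3 distinct, len 6
[5, 8, 5, 8, 7] 3 distinct, len 5
[8, 7, 9] 3 distinct, len 3
[8, 7, 9, 9] 3 distinct, len 4
[7, 9, 9, 6] 3 distinct, len 4
Longest length with ≤3 distinct: 6.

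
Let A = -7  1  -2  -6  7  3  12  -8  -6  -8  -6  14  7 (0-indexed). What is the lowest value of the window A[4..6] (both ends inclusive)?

3

Elements at indices 4..6: 7, 3, 12
min(7, 3, 12) = 3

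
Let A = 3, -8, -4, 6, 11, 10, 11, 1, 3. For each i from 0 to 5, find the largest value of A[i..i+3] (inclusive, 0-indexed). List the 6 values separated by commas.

6, 11, 11, 11, 11, 11

Sliding a size-4 window across the 9 values:
[3, -8, -4, 6] → max 6
[-8, -4, 6, 11] → max 11
[-4, 6, 11, 10] → max 11
[6, 11, 10, 11] → max 11
[11, 10, 11, 1] → max 11
[10, 11, 1, 3] → max 11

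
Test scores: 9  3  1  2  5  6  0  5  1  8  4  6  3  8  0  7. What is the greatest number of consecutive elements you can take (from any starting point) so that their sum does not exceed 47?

add 9: [9] sum 9, len 1
add 3: [9, 3] sum 12, len 2
add 1: [9, 3, 1] sum 13, len 3
add 2: [9, 3, 1, 2] sum 15, len 4
add 5: [9, 3, 1, 2, 5] sum 20, len 5
add 6: [9, 3, 1, 2, 5, 6] sum 26, len 6
add 0: [9, 3, 1, 2, 5, 6, 0] sum 26, len 7
add 5: [9, 3, 1, 2, 5, 6, 0, 5] sum 31, len 8
add 1: [9, 3, 1, 2, 5, 6, 0, 5, 1] sum 32, len 9
add 8: [9, 3, 1, 2, 5, 6, 0, 5, 1, 8] sum 40, len 10
add 4: [9, 3, 1, 2, 5, 6, 0, 5, 1, 8, 4] sum 44, len 11
add 6: [3, 1, 2, 5, 6, 0, 5, 1, 8, 4, 6] sum 41, len 11
add 3: [3, 1, 2, 5, 6, 0, 5, 1, 8, 4, 6, 3] sum 44, len 12
add 8: [5, 6, 0, 5, 1, 8, 4, 6, 3, 8] sum 46, len 10
add 0: [5, 6, 0, 5, 1, 8, 4, 6, 3, 8, 0] sum 46, len 11
add 7: [0, 5, 1, 8, 4, 6, 3, 8, 0, 7] sum 42, len 10
Longest length seen: 12.

12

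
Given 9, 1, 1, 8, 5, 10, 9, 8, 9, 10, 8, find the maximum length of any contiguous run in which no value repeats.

5

[9] len 1
[9, 1] len 2
[1] len 1
[1, 8] len 2
[1, 8, 5] len 3
[1, 8, 5, 10] len 4
[1, 8, 5, 10, 9] len 5
[5, 10, 9, 8] len 4
[8, 9] len 2
[8, 9, 10] len 3
[9, 10, 8] len 3
Longest all-distinct length: 5.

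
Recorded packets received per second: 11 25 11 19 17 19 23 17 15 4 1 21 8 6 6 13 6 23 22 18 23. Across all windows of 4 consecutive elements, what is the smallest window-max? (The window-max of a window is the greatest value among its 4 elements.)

13

[11, 25, 11, 19] → max 25
[25, 11, 19, 17] → max 25
[11, 19, 17, 19] → max 19
[19, 17, 19, 23] → max 23
[17, 19, 23, 17] → max 23
[19, 23, 17, 15] → max 23
[23, 17, 15, 4] → max 23
[17, 15, 4, 1] → max 17
[15, 4, 1, 21] → max 21
[4, 1, 21, 8] → max 21
[1, 21, 8, 6] → max 21
[21, 8, 6, 6] → max 21
[8, 6, 6, 13] → max 13
[6, 6, 13, 6] → max 13
[6, 13, 6, 23] → max 23
[13, 6, 23, 22] → max 23
[6, 23, 22, 18] → max 23
[23, 22, 18, 23] → max 23
Smallest of these is 13.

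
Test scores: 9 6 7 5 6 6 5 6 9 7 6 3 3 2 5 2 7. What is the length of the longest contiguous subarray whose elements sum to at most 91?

→ 9: sum 9, len 1
→ 6: sum 15, len 2
→ 7: sum 22, len 3
→ 5: sum 27, len 4
→ 6: sum 33, len 5
→ 6: sum 39, len 6
→ 5: sum 44, len 7
→ 6: sum 50, len 8
→ 9: sum 59, len 9
→ 7: sum 66, len 10
→ 6: sum 72, len 11
→ 3: sum 75, len 12
→ 3: sum 78, len 13
→ 2: sum 80, len 14
→ 5: sum 85, len 15
→ 2: sum 87, len 16
→ 7 (dropped 9): sum 85, len 16
Longest length seen: 16.

16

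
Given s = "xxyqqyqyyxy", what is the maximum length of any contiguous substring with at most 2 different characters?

7

[x] 1 distinct, len 1
[x, x] 1 distinct, len 2
[x, x, y] 2 distinct, len 3
[y, q] 2 distinct, len 2
[y, q, q] 2 distinct, len 3
[y, q, q, y] 2 distinct, len 4
[y, q, q, y, q] 2 distinct, len 5
[y, q, q, y, q, y] 2 distinct, len 6
[y, q, q, y, q, y, y] 2 distinct, len 7
[y, y, x] 2 distinct, len 3
[y, y, x, y] 2 distinct, len 4
Longest length with ≤2 distinct: 7.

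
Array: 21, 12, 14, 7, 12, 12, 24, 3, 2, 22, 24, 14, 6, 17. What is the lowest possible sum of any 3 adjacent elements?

Each size-3 window and its sum:
(21, 12, 14) → sum 47
(12, 14, 7) → sum 33
(14, 7, 12) → sum 33
(7, 12, 12) → sum 31
(12, 12, 24) → sum 48
(12, 24, 3) → sum 39
(24, 3, 2) → sum 29
(3, 2, 22) → sum 27
(2, 22, 24) → sum 48
(22, 24, 14) → sum 60
(24, 14, 6) → sum 44
(14, 6, 17) → sum 37
Lowest of these is 27.

27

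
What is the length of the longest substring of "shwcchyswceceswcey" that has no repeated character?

6

add s: [s] len 1
add h: [s, h] len 2
add w: [s, h, w] len 3
add c: [s, h, w, c] len 4
add c (repeat c, move left end past it): [c] len 1
add h: [c, h] len 2
add y: [c, h, y] len 3
add s: [c, h, y, s] len 4
add w: [c, h, y, s, w] len 5
add c (repeat c, move left end past it): [h, y, s, w, c] len 5
add e: [h, y, s, w, c, e] len 6
add c (repeat c, move left end past it): [e, c] len 2
add e (repeat e, move left end past it): [c, e] len 2
add s: [c, e, s] len 3
add w: [c, e, s, w] len 4
add c (repeat c, move left end past it): [e, s, w, c] len 4
add e (repeat e, move left end past it): [s, w, c, e] len 4
add y: [s, w, c, e, y] len 5
Longest all-distinct length: 6.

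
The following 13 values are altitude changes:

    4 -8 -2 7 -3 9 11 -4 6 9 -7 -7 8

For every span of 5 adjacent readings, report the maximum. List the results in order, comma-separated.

Sliding a size-5 window across the 13 values:
(4, -8, -2, 7, -3) → max 7
(-8, -2, 7, -3, 9) → max 9
(-2, 7, -3, 9, 11) → max 11
(7, -3, 9, 11, -4) → max 11
(-3, 9, 11, -4, 6) → max 11
(9, 11, -4, 6, 9) → max 11
(11, -4, 6, 9, -7) → max 11
(-4, 6, 9, -7, -7) → max 9
(6, 9, -7, -7, 8) → max 9

7, 9, 11, 11, 11, 11, 11, 9, 9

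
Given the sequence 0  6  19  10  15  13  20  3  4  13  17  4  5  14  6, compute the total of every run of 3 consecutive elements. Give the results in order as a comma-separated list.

[0, 6, 19] → sum 25
[6, 19, 10] → sum 35
[19, 10, 15] → sum 44
[10, 15, 13] → sum 38
[15, 13, 20] → sum 48
[13, 20, 3] → sum 36
[20, 3, 4] → sum 27
[3, 4, 13] → sum 20
[4, 13, 17] → sum 34
[13, 17, 4] → sum 34
[17, 4, 5] → sum 26
[4, 5, 14] → sum 23
[5, 14, 6] → sum 25

25, 35, 44, 38, 48, 36, 27, 20, 34, 34, 26, 23, 25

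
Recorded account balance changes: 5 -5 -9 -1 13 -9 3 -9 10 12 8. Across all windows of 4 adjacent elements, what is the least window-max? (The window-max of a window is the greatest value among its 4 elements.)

Window maxs for each of the 8 positions:
(5, -5, -9, -1) → max 5
(-5, -9, -1, 13) → max 13
(-9, -1, 13, -9) → max 13
(-1, 13, -9, 3) → max 13
(13, -9, 3, -9) → max 13
(-9, 3, -9, 10) → max 10
(3, -9, 10, 12) → max 12
(-9, 10, 12, 8) → max 12
Least of these is 5.

5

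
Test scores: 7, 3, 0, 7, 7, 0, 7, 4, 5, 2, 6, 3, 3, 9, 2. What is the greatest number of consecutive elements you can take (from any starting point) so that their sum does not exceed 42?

10

add 7: [7] sum 7, len 1
add 3: [7, 3] sum 10, len 2
add 0: [7, 3, 0] sum 10, len 3
add 7: [7, 3, 0, 7] sum 17, len 4
add 7: [7, 3, 0, 7, 7] sum 24, len 5
add 0: [7, 3, 0, 7, 7, 0] sum 24, len 6
add 7: [7, 3, 0, 7, 7, 0, 7] sum 31, len 7
add 4: [7, 3, 0, 7, 7, 0, 7, 4] sum 35, len 8
add 5: [7, 3, 0, 7, 7, 0, 7, 4, 5] sum 40, len 9
add 2: [7, 3, 0, 7, 7, 0, 7, 4, 5, 2] sum 42, len 10
add 6: [3, 0, 7, 7, 0, 7, 4, 5, 2, 6] sum 41, len 10
add 3: [0, 7, 7, 0, 7, 4, 5, 2, 6, 3] sum 41, len 10
add 3: [7, 0, 7, 4, 5, 2, 6, 3, 3] sum 37, len 9
add 9: [0, 7, 4, 5, 2, 6, 3, 3, 9] sum 39, len 9
add 2: [0, 7, 4, 5, 2, 6, 3, 3, 9, 2] sum 41, len 10
Longest length seen: 10.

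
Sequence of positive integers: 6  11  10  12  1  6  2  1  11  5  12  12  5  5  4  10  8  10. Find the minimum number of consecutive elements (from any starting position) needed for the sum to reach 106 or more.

add 6: running sum 6 < 106
add 11: running sum 17 < 106
add 10: running sum 27 < 106
add 12: running sum 39 < 106
add 1: running sum 40 < 106
add 6: running sum 46 < 106
add 2: running sum 48 < 106
add 1: running sum 49 < 106
add 11: running sum 60 < 106
add 5: running sum 65 < 106
add 12: running sum 77 < 106
add 12: running sum 89 < 106
add 5: running sum 94 < 106
add 5: running sum 99 < 106
add 4: running sum 103 < 106
add 10: shortest ending here [11, 10, 12, 1, 6, 2, 1, 11, 5, 12, 12, 5, 5, 4, 10] sum 107, len 15
add 8: shortest ending here [11, 10, 12, 1, 6, 2, 1, 11, 5, 12, 12, 5, 5, 4, 10, 8] sum 115, len 16
add 10: shortest ending here [10, 12, 1, 6, 2, 1, 11, 5, 12, 12, 5, 5, 4, 10, 8, 10] sum 114, len 16
Shortest qualifying length: 15.

15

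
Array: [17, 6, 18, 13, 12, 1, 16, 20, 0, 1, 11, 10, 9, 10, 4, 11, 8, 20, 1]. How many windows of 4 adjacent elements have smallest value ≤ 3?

9

(17, 6, 18, 13) → min 6
(6, 18, 13, 12) → min 6
(18, 13, 12, 1) → min 1  ≤ 3 ✓
(13, 12, 1, 16) → min 1  ≤ 3 ✓
(12, 1, 16, 20) → min 1  ≤ 3 ✓
(1, 16, 20, 0) → min 0  ≤ 3 ✓
(16, 20, 0, 1) → min 0  ≤ 3 ✓
(20, 0, 1, 11) → min 0  ≤ 3 ✓
(0, 1, 11, 10) → min 0  ≤ 3 ✓
(1, 11, 10, 9) → min 1  ≤ 3 ✓
(11, 10, 9, 10) → min 9
(10, 9, 10, 4) → min 4
(9, 10, 4, 11) → min 4
(10, 4, 11, 8) → min 4
(4, 11, 8, 20) → min 4
(11, 8, 20, 1) → min 1  ≤ 3 ✓
9 windows satisfy the condition.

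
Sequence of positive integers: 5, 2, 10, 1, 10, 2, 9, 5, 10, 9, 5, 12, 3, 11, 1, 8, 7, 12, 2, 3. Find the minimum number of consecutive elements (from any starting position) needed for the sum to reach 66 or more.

9

add 5: running sum 5 < 66
add 2: running sum 7 < 66
add 10: running sum 17 < 66
add 1: running sum 18 < 66
add 10: running sum 28 < 66
add 2: running sum 30 < 66
add 9: running sum 39 < 66
add 5: running sum 44 < 66
add 10: running sum 54 < 66
add 9: running sum 63 < 66
add 5: shortest ending here [5, 2, 10, 1, 10, 2, 9, 5, 10, 9, 5] sum 68, len 11
add 12: shortest ending here [10, 1, 10, 2, 9, 5, 10, 9, 5, 12] sum 73, len 10
add 3: shortest ending here [1, 10, 2, 9, 5, 10, 9, 5, 12, 3] sum 66, len 10
add 11: shortest ending here [2, 9, 5, 10, 9, 5, 12, 3, 11] sum 66, len 9
add 1: shortest ending here [2, 9, 5, 10, 9, 5, 12, 3, 11, 1] sum 67, len 10
add 8: shortest ending here [9, 5, 10, 9, 5, 12, 3, 11, 1, 8] sum 73, len 10
add 7: shortest ending here [10, 9, 5, 12, 3, 11, 1, 8, 7] sum 66, len 9
add 12: shortest ending here [9, 5, 12, 3, 11, 1, 8, 7, 12] sum 68, len 9
add 2: shortest ending here [9, 5, 12, 3, 11, 1, 8, 7, 12, 2] sum 70, len 10
add 3: shortest ending here [9, 5, 12, 3, 11, 1, 8, 7, 12, 2, 3] sum 73, len 11
Shortest qualifying length: 9.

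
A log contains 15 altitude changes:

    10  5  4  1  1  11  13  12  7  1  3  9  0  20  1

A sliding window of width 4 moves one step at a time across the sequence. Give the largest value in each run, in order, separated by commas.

Sliding a size-4 window across the 15 values:
(10, 5, 4, 1) → max 10
(5, 4, 1, 1) → max 5
(4, 1, 1, 11) → max 11
(1, 1, 11, 13) → max 13
(1, 11, 13, 12) → max 13
(11, 13, 12, 7) → max 13
(13, 12, 7, 1) → max 13
(12, 7, 1, 3) → max 12
(7, 1, 3, 9) → max 9
(1, 3, 9, 0) → max 9
(3, 9, 0, 20) → max 20
(9, 0, 20, 1) → max 20

10, 5, 11, 13, 13, 13, 13, 12, 9, 9, 20, 20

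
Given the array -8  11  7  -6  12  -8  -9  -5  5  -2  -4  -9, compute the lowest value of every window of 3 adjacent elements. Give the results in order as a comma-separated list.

-8, -6, -6, -8, -9, -9, -9, -5, -4, -9

-8 11 7 → min -8
11 7 -6 → min -6
7 -6 12 → min -6
-6 12 -8 → min -8
12 -8 -9 → min -9
-8 -9 -5 → min -9
-9 -5 5 → min -9
-5 5 -2 → min -5
5 -2 -4 → min -4
-2 -4 -9 → min -9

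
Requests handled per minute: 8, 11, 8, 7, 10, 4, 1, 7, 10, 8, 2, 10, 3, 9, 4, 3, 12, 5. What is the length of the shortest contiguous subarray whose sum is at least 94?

14

add 8: running sum 8 < 94
add 11: running sum 19 < 94
add 8: running sum 27 < 94
add 7: running sum 34 < 94
add 10: running sum 44 < 94
add 4: running sum 48 < 94
add 1: running sum 49 < 94
add 7: running sum 56 < 94
add 10: running sum 66 < 94
add 8: running sum 74 < 94
add 2: running sum 76 < 94
add 10: running sum 86 < 94
add 3: running sum 89 < 94
add 9: shortest ending here [8, 11, 8, 7, 10, 4, 1, 7, 10, 8, 2, 10, 3, 9] sum 98, len 14
add 4: shortest ending here [11, 8, 7, 10, 4, 1, 7, 10, 8, 2, 10, 3, 9, 4] sum 94, len 14
add 3: shortest ending here [11, 8, 7, 10, 4, 1, 7, 10, 8, 2, 10, 3, 9, 4, 3] sum 97, len 15
add 12: shortest ending here [8, 7, 10, 4, 1, 7, 10, 8, 2, 10, 3, 9, 4, 3, 12] sum 98, len 15
add 5: shortest ending here [7, 10, 4, 1, 7, 10, 8, 2, 10, 3, 9, 4, 3, 12, 5] sum 95, len 15
Shortest qualifying length: 14.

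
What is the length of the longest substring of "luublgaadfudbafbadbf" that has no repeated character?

[l] len 1
[l, u] len 2
[u] len 1
[u, b] len 2
[u, b, l] len 3
[u, b, l, g] len 4
[u, b, l, g, a] len 5
[a] len 1
[a, d] len 2
[a, d, f] len 3
[a, d, f, u] len 4
[f, u, d] len 3
[f, u, d, b] len 4
[f, u, d, b, a] len 5
[u, d, b, a, f] len 5
[a, f, b] len 3
[f, b, a] len 3
[f, b, a, d] len 4
[a, d, b] len 3
[a, d, b, f] len 4
Longest all-distinct length: 5.

5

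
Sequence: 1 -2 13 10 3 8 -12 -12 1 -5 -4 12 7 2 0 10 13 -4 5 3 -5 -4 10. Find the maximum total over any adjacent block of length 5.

32

1 -2 13 10 3 → sum 25
-2 13 10 3 8 → sum 32
13 10 3 8 -12 → sum 22
10 3 8 -12 -12 → sum -3
3 8 -12 -12 1 → sum -12
8 -12 -12 1 -5 → sum -20
-12 -12 1 -5 -4 → sum -32
-12 1 -5 -4 12 → sum -8
1 -5 -4 12 7 → sum 11
-5 -4 12 7 2 → sum 12
-4 12 7 2 0 → sum 17
12 7 2 0 10 → sum 31
7 2 0 10 13 → sum 32
2 0 10 13 -4 → sum 21
0 10 13 -4 5 → sum 24
10 13 -4 5 3 → sum 27
13 -4 5 3 -5 → sum 12
-4 5 3 -5 -4 → sum -5
5 3 -5 -4 10 → sum 9
Maximum of these is 32.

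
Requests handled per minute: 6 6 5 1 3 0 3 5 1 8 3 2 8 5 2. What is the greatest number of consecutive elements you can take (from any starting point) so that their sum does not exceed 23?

7

Extend to the right; shrink from the left whenever the sum exceeds 23:
add 6: [6] sum 6, len 1
add 6: [6, 6] sum 12, len 2
add 5: [6, 6, 5] sum 17, len 3
add 1: [6, 6, 5, 1] sum 18, len 4
add 3: [6, 6, 5, 1, 3] sum 21, len 5
add 0: [6, 6, 5, 1, 3, 0] sum 21, len 6
add 3: [6, 5, 1, 3, 0, 3] sum 18, len 6
add 5: [6, 5, 1, 3, 0, 3, 5] sum 23, len 7
add 1: [5, 1, 3, 0, 3, 5, 1] sum 18, len 7
add 8: [1, 3, 0, 3, 5, 1, 8] sum 21, len 7
add 3: [3, 0, 3, 5, 1, 8, 3] sum 23, len 7
add 2: [0, 3, 5, 1, 8, 3, 2] sum 22, len 7
add 8: [1, 8, 3, 2, 8] sum 22, len 5
add 5: [3, 2, 8, 5] sum 18, len 4
add 2: [3, 2, 8, 5, 2] sum 20, len 5
Longest length seen: 7.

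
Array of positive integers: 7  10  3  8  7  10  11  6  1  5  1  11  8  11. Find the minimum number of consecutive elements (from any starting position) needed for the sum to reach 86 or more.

13

add 7: running sum 7 < 86
add 10: running sum 17 < 86
add 3: running sum 20 < 86
add 8: running sum 28 < 86
add 7: running sum 35 < 86
add 10: running sum 45 < 86
add 11: running sum 56 < 86
add 6: running sum 62 < 86
add 1: running sum 63 < 86
add 5: running sum 68 < 86
add 1: running sum 69 < 86
add 11: running sum 80 < 86
add 8: shortest ending here [7, 10, 3, 8, 7, 10, 11, 6, 1, 5, 1, 11, 8] sum 88, len 13
add 11: shortest ending here [10, 3, 8, 7, 10, 11, 6, 1, 5, 1, 11, 8, 11] sum 92, len 13
Shortest qualifying length: 13.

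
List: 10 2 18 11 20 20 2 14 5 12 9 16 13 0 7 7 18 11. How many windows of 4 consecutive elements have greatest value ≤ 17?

7

(10, 2, 18, 11) → max 18
(2, 18, 11, 20) → max 20
(18, 11, 20, 20) → max 20
(11, 20, 20, 2) → max 20
(20, 20, 2, 14) → max 20
(20, 2, 14, 5) → max 20
(2, 14, 5, 12) → max 14  ≤ 17 ✓
(14, 5, 12, 9) → max 14  ≤ 17 ✓
(5, 12, 9, 16) → max 16  ≤ 17 ✓
(12, 9, 16, 13) → max 16  ≤ 17 ✓
(9, 16, 13, 0) → max 16  ≤ 17 ✓
(16, 13, 0, 7) → max 16  ≤ 17 ✓
(13, 0, 7, 7) → max 13  ≤ 17 ✓
(0, 7, 7, 18) → max 18
(7, 7, 18, 11) → max 18
7 windows satisfy the condition.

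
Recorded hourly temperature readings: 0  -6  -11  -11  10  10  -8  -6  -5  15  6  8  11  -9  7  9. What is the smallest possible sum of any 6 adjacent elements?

-16

Window sums for each of the 11 positions:
0 -6 -11 -11 10 10 → sum -8
-6 -11 -11 10 10 -8 → sum -16
-11 -11 10 10 -8 -6 → sum -16
-11 10 10 -8 -6 -5 → sum -10
10 10 -8 -6 -5 15 → sum 16
10 -8 -6 -5 15 6 → sum 12
-8 -6 -5 15 6 8 → sum 10
-6 -5 15 6 8 11 → sum 29
-5 15 6 8 11 -9 → sum 26
15 6 8 11 -9 7 → sum 38
6 8 11 -9 7 9 → sum 32
Smallest of these is -16.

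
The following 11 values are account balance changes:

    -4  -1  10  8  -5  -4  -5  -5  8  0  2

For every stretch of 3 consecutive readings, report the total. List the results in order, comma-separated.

5, 17, 13, -1, -14, -14, -2, 3, 10

[-4, -1, 10] → sum 5
[-1, 10, 8] → sum 17
[10, 8, -5] → sum 13
[8, -5, -4] → sum -1
[-5, -4, -5] → sum -14
[-4, -5, -5] → sum -14
[-5, -5, 8] → sum -2
[-5, 8, 0] → sum 3
[8, 0, 2] → sum 10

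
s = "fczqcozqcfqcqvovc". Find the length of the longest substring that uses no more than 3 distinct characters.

[f] 1 distinct, len 1
[f, c] 2 distinct, len 2
[f, c, z] 3 distinct, len 3
[c, z, q] 3 distinct, len 3
[c, z, q, c] 3 distinct, len 4
[q, c, o] 3 distinct, len 3
[c, o, z] 3 distinct, len 3
[o, z, q] 3 distinct, len 3
[z, q, c] 3 distinct, len 3
[q, c, f] 3 distinct, len 3
[q, c, f, q] 3 distinct, len 4
[q, c, f, q, c] 3 distinct, len 5
[q, c, f, q, c, q] 3 distinct, len 6
[q, c, q, v] 3 distinct, len 4
[q, v, o] 3 distinct, len 3
[q, v, o, v] 3 distinct, len 4
[v, o, v, c] 3 distinct, len 4
Longest length with ≤3 distinct: 6.

6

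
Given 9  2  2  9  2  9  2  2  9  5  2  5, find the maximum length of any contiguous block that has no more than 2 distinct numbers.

[9] 1 distinct, len 1
[9, 2] 2 distinct, len 2
[9, 2, 2] 2 distinct, len 3
[9, 2, 2, 9] 2 distinct, len 4
[9, 2, 2, 9, 2] 2 distinct, len 5
[9, 2, 2, 9, 2, 9] 2 distinct, len 6
[9, 2, 2, 9, 2, 9, 2] 2 distinct, len 7
[9, 2, 2, 9, 2, 9, 2, 2] 2 distinct, len 8
[9, 2, 2, 9, 2, 9, 2, 2, 9] 2 distinct, len 9
[9, 5] 2 distinct, len 2
[5, 2] 2 distinct, len 2
[5, 2, 5] 2 distinct, len 3
Longest length with ≤2 distinct: 9.

9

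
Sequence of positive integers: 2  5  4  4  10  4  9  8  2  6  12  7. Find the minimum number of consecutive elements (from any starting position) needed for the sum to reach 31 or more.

4

add 2: running sum 2 < 31
add 5: running sum 7 < 31
add 4: running sum 11 < 31
add 4: running sum 15 < 31
add 10: running sum 25 < 31
add 4: running sum 29 < 31
end 6: [4, 4, 10, 4, 9] sum 31, len 5
end 7: [10, 4, 9, 8] sum 31, len 4
end 8: [10, 4, 9, 8, 2] sum 33, len 5
end 9: [10, 4, 9, 8, 2, 6] sum 39, len 6
end 10: [9, 8, 2, 6, 12] sum 37, len 5
end 11: [8, 2, 6, 12, 7] sum 35, len 5
Shortest qualifying length: 4.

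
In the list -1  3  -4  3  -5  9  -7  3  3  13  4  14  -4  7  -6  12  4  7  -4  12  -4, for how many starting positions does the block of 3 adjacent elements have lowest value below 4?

17

(-1, 3, -4) → min -4  < 4 ✓
(3, -4, 3) → min -4  < 4 ✓
(-4, 3, -5) → min -5  < 4 ✓
(3, -5, 9) → min -5  < 4 ✓
(-5, 9, -7) → min -7  < 4 ✓
(9, -7, 3) → min -7  < 4 ✓
(-7, 3, 3) → min -7  < 4 ✓
(3, 3, 13) → min 3  < 4 ✓
(3, 13, 4) → min 3  < 4 ✓
(13, 4, 14) → min 4
(4, 14, -4) → min -4  < 4 ✓
(14, -4, 7) → min -4  < 4 ✓
(-4, 7, -6) → min -6  < 4 ✓
(7, -6, 12) → min -6  < 4 ✓
(-6, 12, 4) → min -6  < 4 ✓
(12, 4, 7) → min 4
(4, 7, -4) → min -4  < 4 ✓
(7, -4, 12) → min -4  < 4 ✓
(-4, 12, -4) → min -4  < 4 ✓
17 windows satisfy the condition.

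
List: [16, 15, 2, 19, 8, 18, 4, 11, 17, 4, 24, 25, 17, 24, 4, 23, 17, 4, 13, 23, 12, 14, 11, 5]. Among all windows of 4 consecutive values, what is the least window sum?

36

(16, 15, 2, 19) → sum 52
(15, 2, 19, 8) → sum 44
(2, 19, 8, 18) → sum 47
(19, 8, 18, 4) → sum 49
(8, 18, 4, 11) → sum 41
(18, 4, 11, 17) → sum 50
(4, 11, 17, 4) → sum 36
(11, 17, 4, 24) → sum 56
(17, 4, 24, 25) → sum 70
(4, 24, 25, 17) → sum 70
(24, 25, 17, 24) → sum 90
(25, 17, 24, 4) → sum 70
(17, 24, 4, 23) → sum 68
(24, 4, 23, 17) → sum 68
(4, 23, 17, 4) → sum 48
(23, 17, 4, 13) → sum 57
(17, 4, 13, 23) → sum 57
(4, 13, 23, 12) → sum 52
(13, 23, 12, 14) → sum 62
(23, 12, 14, 11) → sum 60
(12, 14, 11, 5) → sum 42
Least of these is 36.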